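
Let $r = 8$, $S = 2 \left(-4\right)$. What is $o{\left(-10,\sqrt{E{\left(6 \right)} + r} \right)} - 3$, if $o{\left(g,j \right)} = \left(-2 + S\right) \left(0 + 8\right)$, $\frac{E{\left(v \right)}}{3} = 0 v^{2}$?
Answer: $-83$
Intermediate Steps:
$E{\left(v \right)} = 0$ ($E{\left(v \right)} = 3 \cdot 0 v^{2} = 3 \cdot 0 = 0$)
$S = -8$
$o{\left(g,j \right)} = -80$ ($o{\left(g,j \right)} = \left(-2 - 8\right) \left(0 + 8\right) = \left(-10\right) 8 = -80$)
$o{\left(-10,\sqrt{E{\left(6 \right)} + r} \right)} - 3 = -80 - 3 = -83$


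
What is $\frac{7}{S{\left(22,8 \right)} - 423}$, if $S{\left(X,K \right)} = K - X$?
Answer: $- \frac{7}{437} \approx -0.016018$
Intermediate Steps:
$\frac{7}{S{\left(22,8 \right)} - 423} = \frac{7}{\left(8 - 22\right) - 423} = \frac{7}{-14 - 423} = \frac{7}{-437} = 7 \left(- \frac{1}{437}\right) = - \frac{7}{437}$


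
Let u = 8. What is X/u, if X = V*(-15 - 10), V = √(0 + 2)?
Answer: -25*√2/8 ≈ -4.4194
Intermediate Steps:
V = √2 ≈ 1.4142
X = -25*√2 (X = √2*(-15 - 10) = √2*(-25) = -25*√2 ≈ -35.355)
X/u = -25*√2/8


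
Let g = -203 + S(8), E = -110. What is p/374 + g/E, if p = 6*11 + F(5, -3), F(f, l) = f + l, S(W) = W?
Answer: 43/22 ≈ 1.9545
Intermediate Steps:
p = 68 (p = 6*11 + (5 - 3) = 66 + 2 = 68)
g = -195 (g = -203 + 8 = -195)
p/374 + g/E = 68/374 - 195/(-110) = 68*(1/374) - 195*(-1/110) = 2/11 + 39/22 = 43/22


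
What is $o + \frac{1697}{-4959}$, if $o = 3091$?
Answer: $\frac{15326572}{4959} \approx 3090.7$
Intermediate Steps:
$o + \frac{1697}{-4959} = 3091 + \frac{1697}{-4959} = 3091 + 1697 \left(- \frac{1}{4959}\right) = 3091 - \frac{1697}{4959} = \frac{15326572}{4959}$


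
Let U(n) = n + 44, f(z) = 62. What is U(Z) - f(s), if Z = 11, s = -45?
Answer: -7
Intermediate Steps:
U(n) = 44 + n
U(Z) - f(s) = (44 + 11) - 1*62 = 55 - 62 = -7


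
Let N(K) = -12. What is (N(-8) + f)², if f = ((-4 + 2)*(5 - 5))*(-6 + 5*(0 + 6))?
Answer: 144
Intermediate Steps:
f = 0 (f = (-2*0)*(-6 + 5*6) = 0*(-6 + 30) = 0*24 = 0)
(N(-8) + f)² = (-12 + 0)² = (-12)² = 144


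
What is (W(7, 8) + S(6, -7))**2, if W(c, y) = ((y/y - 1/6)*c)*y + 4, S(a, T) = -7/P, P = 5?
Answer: 546121/225 ≈ 2427.2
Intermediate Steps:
S(a, T) = -7/5
W(c, y) = 4 + 5*c*y/6 (W(c, y) = ((1 - 1*1/6)*c)*y + 4 = ((1 - 1/6)*c)*y + 4 = (5*c/6)*y + 4 = 5*c*y/6 + 4 = 4 + 5*c*y/6)
(W(7, 8) + S(6, -7))**2 = ((4 + (5/6)*7*8) - 7/5)**2 = ((4 + 140/3) - 7/5)**2 = (152/3 - 7/5)**2 = (739/15)**2 = 546121/225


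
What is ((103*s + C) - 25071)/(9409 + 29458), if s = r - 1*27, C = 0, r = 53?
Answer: -22393/38867 ≈ -0.57614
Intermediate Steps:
s = 26 (s = 53 - 1*27 = 53 - 27 = 26)
((103*s + C) - 25071)/(9409 + 29458) = ((103*26 + 0) - 25071)/(9409 + 29458) = ((2678 + 0) - 25071)/38867 = (2678 - 25071)*(1/38867) = -22393*1/38867 = -22393/38867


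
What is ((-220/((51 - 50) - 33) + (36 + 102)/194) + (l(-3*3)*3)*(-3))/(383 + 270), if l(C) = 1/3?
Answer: 3559/506728 ≈ 0.0070235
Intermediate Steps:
l(C) = ⅓
((-220/((51 - 50) - 33) + (36 + 102)/194) + (l(-3*3)*3)*(-3))/(383 + 270) = ((-220/((51 - 50) - 33) + (36 + 102)/194) + ((⅓)*3)*(-3))/(383 + 270) = ((-220/(1 - 33) + 138*(1/194)) + 1*(-3))/653 = ((-220/(-32) + 69/97) - 3)*(1/653) = ((-220*(-1/32) + 69/97) - 3)*(1/653) = ((55/8 + 69/97) - 3)*(1/653) = (5887/776 - 3)*(1/653) = (3559/776)*(1/653) = 3559/506728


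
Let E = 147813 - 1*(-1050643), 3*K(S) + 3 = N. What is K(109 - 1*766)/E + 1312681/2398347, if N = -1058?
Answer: 224620315021/410616193176 ≈ 0.54703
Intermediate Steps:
K(S) = -1061/3 (K(S) = -1 + (⅓)*(-1058) = -1 - 1058/3 = -1061/3)
E = 1198456 (E = 147813 + 1050643 = 1198456)
K(109 - 1*766)/E + 1312681/2398347 = -1061/3/1198456 + 1312681/2398347 = -1061/3*1/1198456 + 1312681*(1/2398347) = -1061/3595368 + 1312681/2398347 = 224620315021/410616193176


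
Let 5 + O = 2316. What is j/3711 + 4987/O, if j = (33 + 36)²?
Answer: 9836476/2858707 ≈ 3.4409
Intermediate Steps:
O = 2311 (O = -5 + 2316 = 2311)
j = 4761 (j = 69² = 4761)
j/3711 + 4987/O = 4761/3711 + 4987/2311 = 4761*(1/3711) + 4987*(1/2311) = 1587/1237 + 4987/2311 = 9836476/2858707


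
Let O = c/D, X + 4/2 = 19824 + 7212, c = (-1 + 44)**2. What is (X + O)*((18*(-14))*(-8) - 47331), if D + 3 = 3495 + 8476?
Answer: -14661430844715/11968 ≈ -1.2251e+9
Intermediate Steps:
c = 1849 (c = 43**2 = 1849)
D = 11968 (D = -3 + (3495 + 8476) = -3 + 11971 = 11968)
X = 27034 (X = -2 + (19824 + 7212) = -2 + 27036 = 27034)
O = 1849/11968 ≈ 0.15450
(X + O)*((18*(-14))*(-8) - 47331) = (27034 + 1849/11968)*((18*(-14))*(-8) - 47331) = 323544761*(-252*(-8) - 47331)/11968 = 323544761*(2016 - 47331)/11968 = (323544761/11968)*(-45315) = -14661430844715/11968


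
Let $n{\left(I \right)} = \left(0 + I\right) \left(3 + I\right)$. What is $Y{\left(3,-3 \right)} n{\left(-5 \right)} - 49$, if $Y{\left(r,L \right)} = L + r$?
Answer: $-49$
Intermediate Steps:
$n{\left(I \right)} = I \left(3 + I\right)$
$Y{\left(3,-3 \right)} n{\left(-5 \right)} - 49 = \left(-3 + 3\right) \left(- 5 \left(3 - 5\right)\right) - 49 = 0 \left(\left(-5\right) \left(-2\right)\right) - 49 = 0 \cdot 10 - 49 = 0 - 49 = -49$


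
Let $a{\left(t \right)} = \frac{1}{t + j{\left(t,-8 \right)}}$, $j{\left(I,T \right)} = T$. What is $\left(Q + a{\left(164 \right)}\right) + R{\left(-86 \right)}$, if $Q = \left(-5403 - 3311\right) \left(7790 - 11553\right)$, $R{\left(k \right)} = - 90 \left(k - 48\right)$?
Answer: $\frac{5117243353}{156} \approx 3.2803 \cdot 10^{7}$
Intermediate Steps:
$R{\left(k \right)} = 4320 - 90 k$ ($R{\left(k \right)} = - 90 \left(-48 + k\right) = 4320 - 90 k$)
$Q = 32790782$ ($Q = \left(-8714\right) \left(-3763\right) = 32790782$)
$a{\left(t \right)} = \frac{1}{-8 + t}$ ($a{\left(t \right)} = \frac{1}{t - 8} = \frac{1}{-8 + t}$)
$\left(Q + a{\left(164 \right)}\right) + R{\left(-86 \right)} = \left(32790782 + \frac{1}{-8 + 164}\right) + \left(4320 - -7740\right) = \left(32790782 + \frac{1}{156}\right) + \left(4320 + 7740\right) = \left(32790782 + \frac{1}{156}\right) + 12060 = \frac{5115361993}{156} + 12060 = \frac{5117243353}{156}$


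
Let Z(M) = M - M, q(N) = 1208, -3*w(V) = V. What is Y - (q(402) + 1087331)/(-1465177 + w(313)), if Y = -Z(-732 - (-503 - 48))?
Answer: 3265617/4395844 ≈ 0.74289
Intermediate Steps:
w(V) = -V/3
Z(M) = 0
Y = 0 (Y = -1*0 = 0)
Y - (q(402) + 1087331)/(-1465177 + w(313)) = 0 - (1208 + 1087331)/(-1465177 - ⅓*313) = 0 - 1088539/(-1465177 - 313/3) = 0 - 1088539/(-4395844/3) = 0 - 1088539*(-3)/4395844 = 0 - 1*(-3265617/4395844) = 0 + 3265617/4395844 = 3265617/4395844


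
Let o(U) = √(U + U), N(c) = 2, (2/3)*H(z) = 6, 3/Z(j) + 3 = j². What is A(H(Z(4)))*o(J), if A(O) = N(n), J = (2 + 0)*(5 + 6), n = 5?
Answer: 4*√11 ≈ 13.266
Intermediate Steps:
Z(j) = 3/(-3 + j²)
H(z) = 9 (H(z) = (3/2)*6 = 9)
J = 22 (J = 2*11 = 22)
A(O) = 2
o(U) = √2*√U (o(U) = √(2*U) = √2*√U)
A(H(Z(4)))*o(J) = 2*(√2*√22) = 2*(2*√11) = 4*√11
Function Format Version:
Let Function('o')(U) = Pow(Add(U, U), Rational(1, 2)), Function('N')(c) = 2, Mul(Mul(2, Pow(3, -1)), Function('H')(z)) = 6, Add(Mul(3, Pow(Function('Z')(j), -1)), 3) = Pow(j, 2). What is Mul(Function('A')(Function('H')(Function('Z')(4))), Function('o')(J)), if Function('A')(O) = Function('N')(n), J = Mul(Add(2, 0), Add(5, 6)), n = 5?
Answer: Mul(4, Pow(11, Rational(1, 2))) ≈ 13.266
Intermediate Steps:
Function('Z')(j) = Mul(3, Pow(Add(-3, Pow(j, 2)), -1))
Function('H')(z) = 9 (Function('H')(z) = Mul(Rational(3, 2), 6) = 9)
J = 22 (J = Mul(2, 11) = 22)
Function('A')(O) = 2
Function('o')(U) = Mul(Pow(2, Rational(1, 2)), Pow(U, Rational(1, 2))) (Function('o')(U) = Pow(Mul(2, U), Rational(1, 2)) = Mul(Pow(2, Rational(1, 2)), Pow(U, Rational(1, 2))))
Mul(Function('A')(Function('H')(Function('Z')(4))), Function('o')(J)) = Mul(2, Mul(Pow(2, Rational(1, 2)), Pow(22, Rational(1, 2)))) = Mul(2, Mul(2, Pow(11, Rational(1, 2)))) = Mul(4, Pow(11, Rational(1, 2)))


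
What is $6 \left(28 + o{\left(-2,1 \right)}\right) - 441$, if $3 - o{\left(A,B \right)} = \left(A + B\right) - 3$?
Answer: $-231$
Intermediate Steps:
$o{\left(A,B \right)} = 6 - A - B$ ($o{\left(A,B \right)} = 3 - \left(\left(A + B\right) - 3\right) = 3 - \left(-3 + A + B\right) = 6 - A - B$)
$6 \left(28 + o{\left(-2,1 \right)}\right) - 441 = 6 \left(28 - -7\right) - 441 = 6 \left(28 + \left(6 + 2 - 1\right)\right) - 441 = 6 \left(28 + 7\right) - 441 = 6 \cdot 35 - 441 = 210 - 441 = -231$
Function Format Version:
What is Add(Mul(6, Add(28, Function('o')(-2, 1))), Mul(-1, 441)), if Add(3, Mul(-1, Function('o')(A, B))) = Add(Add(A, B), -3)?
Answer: -231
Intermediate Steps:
Function('o')(A, B) = Add(6, Mul(-1, A), Mul(-1, B)) (Function('o')(A, B) = Add(3, Mul(-1, Add(Add(A, B), -3))) = Add(3, Mul(-1, Add(-3, A, B))) = Add(3, Add(3, Mul(-1, A), Mul(-1, B))) = Add(6, Mul(-1, A), Mul(-1, B)))
Add(Mul(6, Add(28, Function('o')(-2, 1))), Mul(-1, 441)) = Add(Mul(6, Add(28, Add(6, Mul(-1, -2), Mul(-1, 1)))), Mul(-1, 441)) = Add(Mul(6, Add(28, Add(6, 2, -1))), -441) = Add(Mul(6, Add(28, 7)), -441) = Add(Mul(6, 35), -441) = Add(210, -441) = -231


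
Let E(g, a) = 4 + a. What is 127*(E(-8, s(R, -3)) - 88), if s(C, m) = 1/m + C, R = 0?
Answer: -32131/3 ≈ -10710.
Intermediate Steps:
s(C, m) = C + 1/m
127*(E(-8, s(R, -3)) - 88) = 127*((4 + (0 + 1/(-3))) - 88) = 127*((4 + (0 - ⅓)) - 88) = 127*((4 - ⅓) - 88) = 127*(11/3 - 88) = 127*(-253/3) = -32131/3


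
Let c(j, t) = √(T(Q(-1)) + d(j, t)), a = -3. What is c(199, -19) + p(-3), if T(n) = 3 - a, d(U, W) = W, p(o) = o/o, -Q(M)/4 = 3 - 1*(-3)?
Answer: 1 + I*√13 ≈ 1.0 + 3.6056*I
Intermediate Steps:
Q(M) = -24 (Q(M) = -4*(3 - 1*(-3)) = -4*(3 + 3) = -4*6 = -24)
p(o) = 1
T(n) = 6 (T(n) = 3 - 1*(-3) = 3 + 3 = 6)
c(j, t) = √(6 + t)
c(199, -19) + p(-3) = √(6 - 19) + 1 = √(-13) + 1 = I*√13 + 1 = 1 + I*√13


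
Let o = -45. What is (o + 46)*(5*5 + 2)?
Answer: 27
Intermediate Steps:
(o + 46)*(5*5 + 2) = (-45 + 46)*(5*5 + 2) = 1*(25 + 2) = 1*27 = 27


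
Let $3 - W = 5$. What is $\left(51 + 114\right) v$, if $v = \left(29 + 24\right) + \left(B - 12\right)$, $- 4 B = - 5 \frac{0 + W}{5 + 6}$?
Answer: $\frac{13455}{2} \approx 6727.5$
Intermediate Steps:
$W = -2$ ($W = 3 - 5 = -2$)
$B = - \frac{5}{22}$ ($B = - \frac{\left(-5\right) \frac{0 - 2}{5 + 6}}{4} = - \frac{\left(-5\right) \left(- \frac{2}{11}\right)}{4} = \left(- \frac{1}{4}\right) \frac{10}{11} = - \frac{5}{22} \approx -0.22727$)
$v = \frac{897}{22}$ ($v = \left(29 + 24\right) - \frac{269}{22} = 53 - \frac{269}{22} = \frac{897}{22} \approx 40.773$)
$\left(51 + 114\right) v = \left(51 + 114\right) \frac{897}{22} = 165 \cdot \frac{897}{22} = \frac{13455}{2}$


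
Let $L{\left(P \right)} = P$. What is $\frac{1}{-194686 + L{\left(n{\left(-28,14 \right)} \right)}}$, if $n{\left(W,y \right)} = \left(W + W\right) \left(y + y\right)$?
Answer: $- \frac{1}{196254} \approx -5.0954 \cdot 10^{-6}$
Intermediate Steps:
$n{\left(W,y \right)} = 4 W y$ ($n{\left(W,y \right)} = 2 W 2 y = 4 W y$)
$\frac{1}{-194686 + L{\left(n{\left(-28,14 \right)} \right)}} = \frac{1}{-194686 + 4 \left(-28\right) 14} = \frac{1}{-194686 - 1568} = \frac{1}{-196254} = - \frac{1}{196254}$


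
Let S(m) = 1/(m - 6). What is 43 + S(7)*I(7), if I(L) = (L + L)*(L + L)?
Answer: 239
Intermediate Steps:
I(L) = 4*L² (I(L) = (2*L)*(2*L) = 4*L²)
S(m) = 1/(-6 + m)
43 + S(7)*I(7) = 43 + (4*7²)/(-6 + 7) = 43 + (4*49)/1 = 43 + 1*196 = 43 + 196 = 239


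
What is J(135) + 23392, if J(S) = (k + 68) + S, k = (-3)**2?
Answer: 23604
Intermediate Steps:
k = 9
J(S) = 77 + S (J(S) = (9 + 68) + S = 77 + S)
J(135) + 23392 = (77 + 135) + 23392 = 212 + 23392 = 23604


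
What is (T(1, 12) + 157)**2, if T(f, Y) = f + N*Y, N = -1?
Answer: 21316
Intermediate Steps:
T(f, Y) = f - Y
(T(1, 12) + 157)**2 = ((1 - 1*12) + 157)**2 = ((1 - 12) + 157)**2 = (-11 + 157)**2 = 146**2 = 21316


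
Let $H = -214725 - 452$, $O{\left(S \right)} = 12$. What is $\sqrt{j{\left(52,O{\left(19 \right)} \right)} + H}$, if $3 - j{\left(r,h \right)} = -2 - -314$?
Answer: $i \sqrt{215486} \approx 464.2 i$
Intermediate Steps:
$j{\left(r,h \right)} = -309$ ($j{\left(r,h \right)} = 3 - \left(-2 - -314\right) = 3 - \left(-2 + 314\right) = 3 - 312 = -309$)
$H = -215177$ ($H = -214725 - 452 = -215177$)
$\sqrt{j{\left(52,O{\left(19 \right)} \right)} + H} = \sqrt{-309 - 215177} = \sqrt{-215486} = i \sqrt{215486}$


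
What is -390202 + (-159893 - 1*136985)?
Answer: -687080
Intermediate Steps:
-390202 + (-159893 - 1*136985) = -390202 + (-159893 - 136985) = -390202 - 296878 = -687080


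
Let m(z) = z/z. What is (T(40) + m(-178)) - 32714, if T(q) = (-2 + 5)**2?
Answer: -32704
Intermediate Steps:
m(z) = 1
T(q) = 9 (T(q) = 3**2 = 9)
(T(40) + m(-178)) - 32714 = (9 + 1) - 32714 = 10 - 32714 = -32704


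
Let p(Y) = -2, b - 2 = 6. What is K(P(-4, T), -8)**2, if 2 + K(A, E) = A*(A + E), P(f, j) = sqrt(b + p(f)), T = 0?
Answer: 400 - 64*sqrt(6) ≈ 243.23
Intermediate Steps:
b = 8 (b = 2 + 6 = 8)
P(f, j) = sqrt(6) (P(f, j) = sqrt(8 - 2) = sqrt(6))
K(A, E) = -2 + A*(A + E)
K(P(-4, T), -8)**2 = (-2 + (sqrt(6))**2 + sqrt(6)*(-8))**2 = (-2 + 6 - 8*sqrt(6))**2 = (4 - 8*sqrt(6))**2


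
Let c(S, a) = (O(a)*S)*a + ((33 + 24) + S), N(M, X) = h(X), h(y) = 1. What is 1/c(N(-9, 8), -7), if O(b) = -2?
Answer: 1/72 ≈ 0.013889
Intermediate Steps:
N(M, X) = 1
c(S, a) = 57 + S - 2*S*a (c(S, a) = (-2*S)*a + ((33 + 24) + S) = -2*S*a + (57 + S) = 57 + S - 2*S*a)
1/c(N(-9, 8), -7) = 1/(57 + 1 - 2*1*(-7)) = 1/(57 + 1 + 14) = 1/72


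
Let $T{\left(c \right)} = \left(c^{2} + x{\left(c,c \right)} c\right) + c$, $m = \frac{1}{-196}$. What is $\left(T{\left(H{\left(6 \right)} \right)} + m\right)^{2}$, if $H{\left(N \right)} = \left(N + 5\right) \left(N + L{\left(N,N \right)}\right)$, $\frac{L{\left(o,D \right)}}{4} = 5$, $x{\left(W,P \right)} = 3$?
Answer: $\frac{264265306425121}{38416} \approx 6.879 \cdot 10^{9}$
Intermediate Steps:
$L{\left(o,D \right)} = 20$ ($L{\left(o,D \right)} = 4 \cdot 5 = 20$)
$m = - \frac{1}{196} \approx -0.005102$
$H{\left(N \right)} = \left(5 + N\right) \left(20 + N\right)$ ($H{\left(N \right)} = \left(N + 5\right) \left(N + 20\right) = \left(5 + N\right) \left(20 + N\right)$)
$T{\left(c \right)} = c^{2} + 4 c$ ($T{\left(c \right)} = \left(c^{2} + 3 c\right) + c = c^{2} + 4 c$)
$\left(T{\left(H{\left(6 \right)} \right)} + m\right)^{2} = \left(\left(100 + 6^{2} + 25 \cdot 6\right) \left(4 + \left(100 + 6^{2} + 25 \cdot 6\right)\right) - \frac{1}{196}\right)^{2} = \left(\left(100 + 36 + 150\right) \left(4 + \left(100 + 36 + 150\right)\right) - \frac{1}{196}\right)^{2} = \left(286 \left(4 + 286\right) - \frac{1}{196}\right)^{2} = \left(286 \cdot 290 - \frac{1}{196}\right)^{2} = \left(82940 - \frac{1}{196}\right)^{2} = \left(\frac{16256239}{196}\right)^{2} = \frac{264265306425121}{38416}$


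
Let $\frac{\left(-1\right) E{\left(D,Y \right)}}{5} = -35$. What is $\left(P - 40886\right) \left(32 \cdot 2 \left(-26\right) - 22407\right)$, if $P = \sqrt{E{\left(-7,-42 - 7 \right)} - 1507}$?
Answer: $984166906 - 144426 i \sqrt{37} \approx 9.8417 \cdot 10^{8} - 8.7851 \cdot 10^{5} i$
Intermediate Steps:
$E{\left(D,Y \right)} = 175$ ($E{\left(D,Y \right)} = \left(-5\right) \left(-35\right) = 175$)
$P = 6 i \sqrt{37}$ ($P = \sqrt{175 - 1507} = \sqrt{-1332} = 6 i \sqrt{37} \approx 36.497 i$)
$\left(P - 40886\right) \left(32 \cdot 2 \left(-26\right) - 22407\right) = \left(6 i \sqrt{37} - 40886\right) \left(32 \cdot 2 \left(-26\right) - 22407\right) = \left(-40886 + 6 i \sqrt{37}\right) \left(64 \left(-26\right) - 22407\right) = \left(-40886 + 6 i \sqrt{37}\right) \left(-1664 - 22407\right) = \left(-40886 + 6 i \sqrt{37}\right) \left(-24071\right) = 984166906 - 144426 i \sqrt{37}$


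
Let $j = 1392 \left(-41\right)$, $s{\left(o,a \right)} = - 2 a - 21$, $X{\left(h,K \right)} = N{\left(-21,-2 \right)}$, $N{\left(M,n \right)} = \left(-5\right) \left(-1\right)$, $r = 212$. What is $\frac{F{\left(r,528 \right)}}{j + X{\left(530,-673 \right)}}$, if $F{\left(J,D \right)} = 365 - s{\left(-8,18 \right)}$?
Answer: $- \frac{422}{57067} \approx -0.0073948$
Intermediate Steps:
$N{\left(M,n \right)} = 5$
$X{\left(h,K \right)} = 5$
$s{\left(o,a \right)} = -21 - 2 a$
$j = -57072$
$F{\left(J,D \right)} = 422$ ($F{\left(J,D \right)} = 365 - \left(-21 - 36\right) = 365 - -57 = 365 + 57 = 422$)
$\frac{F{\left(r,528 \right)}}{j + X{\left(530,-673 \right)}} = \frac{422}{-57072 + 5} = \frac{422}{-57067} = 422 \left(- \frac{1}{57067}\right) = - \frac{422}{57067}$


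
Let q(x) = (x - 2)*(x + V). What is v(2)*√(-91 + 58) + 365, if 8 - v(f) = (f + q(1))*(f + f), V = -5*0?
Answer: 365 + 4*I*√33 ≈ 365.0 + 22.978*I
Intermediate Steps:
V = 0
q(x) = x*(-2 + x) (q(x) = (x - 2)*(x + 0) = (-2 + x)*x = x*(-2 + x))
v(f) = 8 - 2*f*(-1 + f) (v(f) = 8 - (f + 1*(-2 + 1))*(f + f) = 8 - (f + 1*(-1))*2*f = 8 - (f - 1)*2*f = 8 - (-1 + f)*2*f = 8 - 2*f*(-1 + f))
v(2)*√(-91 + 58) + 365 = (8 - 2*2² + 2*2)*√(-91 + 58) + 365 = (8 - 2*4 + 4)*√(-33) + 365 = (8 - 8 + 4)*(I*√33) + 365 = 4*(I*√33) + 365 = 4*I*√33 + 365 = 365 + 4*I*√33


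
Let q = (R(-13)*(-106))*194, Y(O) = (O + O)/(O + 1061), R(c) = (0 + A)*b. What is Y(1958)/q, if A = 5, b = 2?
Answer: -979/155206790 ≈ -6.3077e-6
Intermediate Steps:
R(c) = 10 (R(c) = (0 + 5)*2 = 5*2 = 10)
Y(O) = 2*O/(1061 + O) (Y(O) = (2*O)/(1061 + O) = 2*O/(1061 + O))
q = -205640 (q = (10*(-106))*194 = -1060*194 = -205640)
Y(1958)/q = (2*1958/(1061 + 1958))/(-205640) = (2*1958/3019)*(-1/205640) = (2*1958*(1/3019))*(-1/205640) = (3916/3019)*(-1/205640) = -979/155206790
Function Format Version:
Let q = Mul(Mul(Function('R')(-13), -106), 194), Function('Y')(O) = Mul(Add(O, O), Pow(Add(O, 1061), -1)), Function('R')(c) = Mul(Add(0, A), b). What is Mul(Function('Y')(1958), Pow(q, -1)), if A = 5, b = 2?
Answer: Rational(-979, 155206790) ≈ -6.3077e-6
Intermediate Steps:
Function('R')(c) = 10 (Function('R')(c) = Mul(Add(0, 5), 2) = Mul(5, 2) = 10)
Function('Y')(O) = Mul(2, O, Pow(Add(1061, O), -1)) (Function('Y')(O) = Mul(Mul(2, O), Pow(Add(1061, O), -1)) = Mul(2, O, Pow(Add(1061, O), -1)))
q = -205640 (q = Mul(Mul(10, -106), 194) = Mul(-1060, 194) = -205640)
Mul(Function('Y')(1958), Pow(q, -1)) = Mul(Mul(2, 1958, Pow(Add(1061, 1958), -1)), Pow(-205640, -1)) = Mul(Mul(2, 1958, Pow(3019, -1)), Rational(-1, 205640)) = Mul(Mul(2, 1958, Rational(1, 3019)), Rational(-1, 205640)) = Mul(Rational(3916, 3019), Rational(-1, 205640)) = Rational(-979, 155206790)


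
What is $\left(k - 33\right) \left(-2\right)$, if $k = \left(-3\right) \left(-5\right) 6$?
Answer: $-114$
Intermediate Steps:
$k = 90$ ($k = 15 \cdot 6 = 90$)
$\left(k - 33\right) \left(-2\right) = \left(90 - 33\right) \left(-2\right) = 57 \left(-2\right) = -114$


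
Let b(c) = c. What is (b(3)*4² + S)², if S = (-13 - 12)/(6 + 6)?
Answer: 303601/144 ≈ 2108.3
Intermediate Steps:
S = -25/12 ≈ -2.0833
(b(3)*4² + S)² = (3*4² - 25/12)² = (3*16 - 25/12)² = (48 - 25/12)² = (551/12)² = 303601/144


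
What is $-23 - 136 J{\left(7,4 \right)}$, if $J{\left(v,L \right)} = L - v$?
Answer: $385$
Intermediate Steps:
$-23 - 136 J{\left(7,4 \right)} = -23 - 136 \left(4 - 7\right) = -23 - -408 = -23 + 408 = 385$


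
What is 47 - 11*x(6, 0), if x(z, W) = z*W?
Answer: 47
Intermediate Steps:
x(z, W) = W*z
47 - 11*x(6, 0) = 47 - 0*6 = 47 - 11*0 = 47 + 0 = 47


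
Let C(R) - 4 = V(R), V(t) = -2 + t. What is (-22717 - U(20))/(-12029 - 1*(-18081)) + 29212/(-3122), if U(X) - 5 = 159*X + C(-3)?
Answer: -128826973/9447172 ≈ -13.637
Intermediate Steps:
C(R) = 2 + R (C(R) = 4 + (-2 + R) = 2 + R)
U(X) = 4 + 159*X (U(X) = 5 + (159*X + (2 - 3)) = 5 + (159*X - 1) = 5 + (-1 + 159*X) = 4 + 159*X)
(-22717 - U(20))/(-12029 - 1*(-18081)) + 29212/(-3122) = (-22717 - (4 + 159*20))/(-12029 - 1*(-18081)) + 29212/(-3122) = (-22717 - (4 + 3180))/(-12029 + 18081) + 29212*(-1/3122) = (-22717 - 1*3184)/6052 - 14606/1561 = (-22717 - 3184)*(1/6052) - 14606/1561 = -25901*1/6052 - 14606/1561 = -25901/6052 - 14606/1561 = -128826973/9447172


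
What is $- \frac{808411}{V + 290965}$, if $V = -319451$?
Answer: $\frac{808411}{28486} \approx 28.379$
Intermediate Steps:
$- \frac{808411}{V + 290965} = - \frac{808411}{-319451 + 290965} = - \frac{808411}{-28486} = \left(-808411\right) \left(- \frac{1}{28486}\right) = \frac{808411}{28486}$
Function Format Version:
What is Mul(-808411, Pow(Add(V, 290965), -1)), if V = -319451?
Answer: Rational(808411, 28486) ≈ 28.379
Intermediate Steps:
Mul(-808411, Pow(Add(V, 290965), -1)) = Mul(-808411, Pow(Add(-319451, 290965), -1)) = Mul(-808411, Pow(-28486, -1)) = Mul(-808411, Rational(-1, 28486)) = Rational(808411, 28486)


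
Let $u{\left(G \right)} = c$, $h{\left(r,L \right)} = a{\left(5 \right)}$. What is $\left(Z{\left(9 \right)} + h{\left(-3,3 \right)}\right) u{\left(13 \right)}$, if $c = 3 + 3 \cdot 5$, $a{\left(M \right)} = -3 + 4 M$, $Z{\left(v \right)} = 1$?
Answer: $324$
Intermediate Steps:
$h{\left(r,L \right)} = 17$ ($h{\left(r,L \right)} = -3 + 4 \cdot 5 = -3 + 20 = 17$)
$c = 18$ ($c = 3 + 15 = 18$)
$u{\left(G \right)} = 18$
$\left(Z{\left(9 \right)} + h{\left(-3,3 \right)}\right) u{\left(13 \right)} = \left(1 + 17\right) 18 = 18 \cdot 18 = 324$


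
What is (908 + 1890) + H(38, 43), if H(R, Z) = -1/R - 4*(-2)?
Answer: 106627/38 ≈ 2806.0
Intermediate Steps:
H(R, Z) = 8 - 1/R (H(R, Z) = -1/R + 8 = 8 - 1/R)
(908 + 1890) + H(38, 43) = (908 + 1890) + (8 - 1/38) = 2798 + (8 - 1*1/38) = 2798 + (8 - 1/38) = 2798 + 303/38 = 106627/38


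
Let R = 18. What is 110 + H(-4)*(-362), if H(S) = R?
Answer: -6406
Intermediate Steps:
H(S) = 18
110 + H(-4)*(-362) = 110 + 18*(-362) = 110 - 6516 = -6406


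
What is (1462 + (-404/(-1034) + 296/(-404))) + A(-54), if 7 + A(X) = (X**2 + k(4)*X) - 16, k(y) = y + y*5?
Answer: 159713947/52217 ≈ 3058.7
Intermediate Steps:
k(y) = 6*y (k(y) = y + 5*y = 6*y)
A(X) = -23 + X**2 + 24*X (A(X) = -7 + ((X**2 + (6*4)*X) - 16) = -7 + ((X**2 + 24*X) - 16) = -7 + (-16 + X**2 + 24*X) = -23 + X**2 + 24*X)
(1462 + (-404/(-1034) + 296/(-404))) + A(-54) = (1462 + (-404/(-1034) + 296/(-404))) + (-23 + (-54)**2 + 24*(-54)) = (1462 + (-404*(-1/1034) + 296*(-1/404))) + (-23 + 2916 - 1296) = (1462 + (202/517 - 74/101)) + 1597 = (1462 - 17856/52217) + 1597 = 76323398/52217 + 1597 = 159713947/52217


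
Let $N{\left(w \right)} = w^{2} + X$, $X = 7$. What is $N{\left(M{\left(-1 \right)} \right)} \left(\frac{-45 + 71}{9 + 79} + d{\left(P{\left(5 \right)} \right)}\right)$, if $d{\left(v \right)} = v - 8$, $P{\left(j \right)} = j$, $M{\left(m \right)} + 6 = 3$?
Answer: $- \frac{476}{11} \approx -43.273$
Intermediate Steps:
$M{\left(m \right)} = -3$ ($M{\left(m \right)} = -6 + 3 = -3$)
$d{\left(v \right)} = -8 + v$
$N{\left(w \right)} = 7 + w^{2}$ ($N{\left(w \right)} = w^{2} + 7 = 7 + w^{2}$)
$N{\left(M{\left(-1 \right)} \right)} \left(\frac{-45 + 71}{9 + 79} + d{\left(P{\left(5 \right)} \right)}\right) = \left(7 + \left(-3\right)^{2}\right) \left(\frac{-45 + 71}{9 + 79} + \left(-8 + 5\right)\right) = \left(7 + 9\right) \left(\frac{26}{88} - 3\right) = 16 \left(26 \cdot \frac{1}{88} - 3\right) = 16 \left(\frac{13}{44} - 3\right) = 16 \left(- \frac{119}{44}\right) = - \frac{476}{11}$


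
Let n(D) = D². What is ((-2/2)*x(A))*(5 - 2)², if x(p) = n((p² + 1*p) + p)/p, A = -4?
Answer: 144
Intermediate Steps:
x(p) = (p² + 2*p)²/p (x(p) = ((p² + 1*p) + p)²/p = ((p² + p) + p)²/p = ((p + p²) + p)²/p = (p² + 2*p)²/p)
((-2/2)*x(A))*(5 - 2)² = ((-2/2)*(-4*(2 - 4)²))*(5 - 2)² = ((-2*½)*(-4*(-2)²))*3² = -(-4)*4*9 = -1*(-16)*9 = 16*9 = 144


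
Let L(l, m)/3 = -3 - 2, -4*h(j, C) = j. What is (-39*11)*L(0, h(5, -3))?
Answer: 6435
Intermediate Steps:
h(j, C) = -j/4
L(l, m) = -15 (L(l, m) = 3*(-3 - 2) = 3*(-5) = -15)
(-39*11)*L(0, h(5, -3)) = -39*11*(-15) = -429*(-15) = 6435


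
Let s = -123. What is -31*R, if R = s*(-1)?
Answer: -3813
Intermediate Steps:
R = 123 (R = -123*(-1) = 123)
-31*R = -31*123 = -3813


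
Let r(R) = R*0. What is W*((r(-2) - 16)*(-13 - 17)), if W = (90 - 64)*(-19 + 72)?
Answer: 661440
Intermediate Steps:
r(R) = 0
W = 1378 (W = 26*53 = 1378)
W*((r(-2) - 16)*(-13 - 17)) = 1378*((0 - 16)*(-13 - 17)) = 1378*(-16*(-30)) = 1378*480 = 661440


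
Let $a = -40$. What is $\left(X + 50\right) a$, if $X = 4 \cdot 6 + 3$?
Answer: $-3080$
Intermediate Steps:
$X = 27$ ($X = 24 + 3 = 27$)
$\left(X + 50\right) a = \left(27 + 50\right) \left(-40\right) = 77 \left(-40\right) = -3080$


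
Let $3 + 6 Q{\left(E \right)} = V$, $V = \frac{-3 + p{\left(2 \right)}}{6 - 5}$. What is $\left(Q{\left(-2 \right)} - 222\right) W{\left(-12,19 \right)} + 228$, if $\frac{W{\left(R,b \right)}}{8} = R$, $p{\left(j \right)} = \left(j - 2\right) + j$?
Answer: $21604$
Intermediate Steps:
$p{\left(j \right)} = -2 + 2 j$ ($p{\left(j \right)} = \left(-2 + j\right) + j = -2 + 2 j$)
$W{\left(R,b \right)} = 8 R$
$V = -1$ ($V = \frac{-3 + \left(-2 + 2 \cdot 2\right)}{6 - 5} = \frac{-3 + \left(-2 + 4\right)}{1} = \left(-3 + 2\right) 1 = \left(-1\right) 1 = -1$)
$Q{\left(E \right)} = - \frac{2}{3}$ ($Q{\left(E \right)} = - \frac{1}{2} + \frac{1}{6} \left(-1\right) = - \frac{1}{2} - \frac{1}{6} = - \frac{2}{3}$)
$\left(Q{\left(-2 \right)} - 222\right) W{\left(-12,19 \right)} + 228 = \left(- \frac{2}{3} - 222\right) 8 \left(-12\right) + 228 = \left(- \frac{2}{3} - 222\right) \left(-96\right) + 228 = \left(- \frac{668}{3}\right) \left(-96\right) + 228 = 21376 + 228 = 21604$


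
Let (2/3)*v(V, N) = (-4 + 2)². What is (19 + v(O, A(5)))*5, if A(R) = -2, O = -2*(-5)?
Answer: 125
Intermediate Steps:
O = 10
v(V, N) = 6 (v(V, N) = 3*(-4 + 2)²/2 = (3/2)*(-2)² = (3/2)*4 = 6)
(19 + v(O, A(5)))*5 = (19 + 6)*5 = 25*5 = 125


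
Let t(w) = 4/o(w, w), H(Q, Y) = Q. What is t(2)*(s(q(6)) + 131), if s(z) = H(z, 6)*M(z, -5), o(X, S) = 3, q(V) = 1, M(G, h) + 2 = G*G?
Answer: 520/3 ≈ 173.33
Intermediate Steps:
M(G, h) = -2 + G² (M(G, h) = -2 + G*G = -2 + G²)
s(z) = z*(-2 + z²)
t(w) = 4/3
t(2)*(s(q(6)) + 131) = 4*(1*(-2 + 1²) + 131)/3 = 4*(1*(-2 + 1) + 131)/3 = 4*(1*(-1) + 131)/3 = 4*(-1 + 131)/3 = (4/3)*130 = 520/3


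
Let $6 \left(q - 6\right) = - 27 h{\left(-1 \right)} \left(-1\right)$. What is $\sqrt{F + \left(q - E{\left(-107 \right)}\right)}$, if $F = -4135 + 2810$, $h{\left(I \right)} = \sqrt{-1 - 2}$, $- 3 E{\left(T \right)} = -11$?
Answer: $\frac{\sqrt{-47616 + 162 i \sqrt{3}}}{6} \approx 0.10716 + 36.369 i$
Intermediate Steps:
$E{\left(T \right)} = \frac{11}{3}$ ($E{\left(T \right)} = \left(- \frac{1}{3}\right) \left(-11\right) = \frac{11}{3}$)
$h{\left(I \right)} = i \sqrt{3}$ ($h{\left(I \right)} = \sqrt{-3} = i \sqrt{3}$)
$q = 6 + \frac{9 i \sqrt{3}}{2}$ ($q = 6 + \frac{- 27 i \sqrt{3} \left(-1\right)}{6} = 6 + \frac{27 i \sqrt{3}}{6} = 6 + \frac{9 i \sqrt{3}}{2} \approx 6.0 + 7.7942 i$)
$F = -1325$
$\sqrt{F + \left(q - E{\left(-107 \right)}\right)} = \sqrt{-1325 + \left(\left(6 + \frac{9 i \sqrt{3}}{2}\right) - \frac{11}{3}\right)} = \sqrt{-1325 - \left(- \frac{7}{3} - \frac{9 i \sqrt{3}}{2}\right)} = \sqrt{-1325 + \left(\frac{7}{3} + \frac{9 i \sqrt{3}}{2}\right)} = \sqrt{- \frac{3968}{3} + \frac{9 i \sqrt{3}}{2}}$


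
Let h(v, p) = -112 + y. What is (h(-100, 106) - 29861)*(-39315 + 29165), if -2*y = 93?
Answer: 304697925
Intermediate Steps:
y = -93/2 (y = -1/2*93 = -93/2 ≈ -46.500)
h(v, p) = -317/2 (h(v, p) = -112 - 93/2 = -317/2)
(h(-100, 106) - 29861)*(-39315 + 29165) = (-317/2 - 29861)*(-39315 + 29165) = -60039/2*(-10150) = 304697925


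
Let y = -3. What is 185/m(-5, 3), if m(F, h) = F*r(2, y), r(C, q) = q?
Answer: 37/3 ≈ 12.333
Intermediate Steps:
m(F, h) = -3*F (m(F, h) = F*(-3) = -3*F)
185/m(-5, 3) = 185/((-3*(-5))) = 185/15 = 185*(1/15) = 37/3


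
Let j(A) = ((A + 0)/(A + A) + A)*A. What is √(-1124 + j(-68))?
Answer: √3466 ≈ 58.873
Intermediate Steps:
j(A) = A*(½ + A) (j(A) = (A/((2*A)) + A)*A = (A*(1/(2*A)) + A)*A = (½ + A)*A = A*(½ + A))
√(-1124 + j(-68)) = √(-1124 - 68*(½ - 68)) = √(-1124 - 68*(-135/2)) = √(-1124 + 4590) = √3466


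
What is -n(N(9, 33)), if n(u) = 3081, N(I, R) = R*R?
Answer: -3081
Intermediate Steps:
N(I, R) = R²
-n(N(9, 33)) = -1*3081 = -3081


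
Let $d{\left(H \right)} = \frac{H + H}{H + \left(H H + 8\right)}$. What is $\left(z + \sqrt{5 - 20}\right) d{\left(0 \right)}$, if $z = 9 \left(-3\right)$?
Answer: $0$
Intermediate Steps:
$z = -27$
$d{\left(H \right)} = \frac{2 H}{8 + H + H^{2}}$ ($d{\left(H \right)} = \frac{2 H}{H + \left(H^{2} + 8\right)} = \frac{2 H}{H + \left(8 + H^{2}\right)} = \frac{2 H}{8 + H + H^{2}}$)
$\left(z + \sqrt{5 - 20}\right) d{\left(0 \right)} = \left(-27 + \sqrt{5 - 20}\right) 2 \cdot 0 \frac{1}{8 + 0 + 0^{2}} = \left(-27 + \sqrt{-15}\right) 2 \cdot 0 \frac{1}{8 + 0 + 0} = \left(-27 + i \sqrt{15}\right) 2 \cdot 0 \cdot \frac{1}{8} = \left(-27 + i \sqrt{15}\right) 0 = 0$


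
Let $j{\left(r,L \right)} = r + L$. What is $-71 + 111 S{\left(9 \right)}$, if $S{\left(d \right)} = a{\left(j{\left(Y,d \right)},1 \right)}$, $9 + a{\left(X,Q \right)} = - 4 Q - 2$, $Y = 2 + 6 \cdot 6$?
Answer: $-1736$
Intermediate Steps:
$Y = 38$ ($Y = 2 + 36 = 38$)
$j{\left(r,L \right)} = L + r$
$a{\left(X,Q \right)} = -11 - 4 Q$ ($a{\left(X,Q \right)} = -9 - \left(2 + 4 Q\right) = -11 - 4 Q$)
$S{\left(d \right)} = -15$ ($S{\left(d \right)} = -11 - 4 = -15$)
$-71 + 111 S{\left(9 \right)} = -71 + 111 \left(-15\right) = -71 - 1665 = -1736$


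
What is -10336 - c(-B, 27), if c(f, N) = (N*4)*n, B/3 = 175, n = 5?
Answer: -10876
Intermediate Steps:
B = 525 (B = 3*175 = 525)
c(f, N) = 20*N (c(f, N) = (N*4)*5 = (4*N)*5 = 20*N)
-10336 - c(-B, 27) = -10336 - 20*27 = -10336 - 1*540 = -10336 - 540 = -10876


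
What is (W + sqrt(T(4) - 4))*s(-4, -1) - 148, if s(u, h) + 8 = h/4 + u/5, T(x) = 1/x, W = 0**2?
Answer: -148 - 181*I*sqrt(15)/40 ≈ -148.0 - 17.525*I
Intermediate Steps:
W = 0
s(u, h) = -8 + h/4 + u/5 (s(u, h) = -8 + (h/4 + u/5) = -8 + h/4 + u/5)
(W + sqrt(T(4) - 4))*s(-4, -1) - 148 = (0 + sqrt(1/4 - 4))*(-8 + (1/4)*(-1) + (1/5)*(-4)) - 148 = (0 + sqrt(1/4 - 4))*(-8 - 1/4 - 4/5) - 148 = (0 + sqrt(-15/4))*(-181/20) - 148 = (0 + I*sqrt(15)/2)*(-181/20) - 148 = (I*sqrt(15)/2)*(-181/20) - 148 = -181*I*sqrt(15)/40 - 148 = -148 - 181*I*sqrt(15)/40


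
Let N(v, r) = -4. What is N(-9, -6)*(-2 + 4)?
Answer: -8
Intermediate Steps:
N(-9, -6)*(-2 + 4) = -4*(-2 + 4) = -4*2 = -8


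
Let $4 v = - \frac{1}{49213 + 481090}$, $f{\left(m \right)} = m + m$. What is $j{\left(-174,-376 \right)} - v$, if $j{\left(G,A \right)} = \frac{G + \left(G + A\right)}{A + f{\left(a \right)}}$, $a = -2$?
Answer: $\frac{383939467}{201515140} \approx 1.9053$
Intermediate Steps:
$f{\left(m \right)} = 2 m$
$j{\left(G,A \right)} = \frac{A + 2 G}{-4 + A}$ ($j{\left(G,A \right)} = \frac{G + \left(G + A\right)}{A + 2 \left(-2\right)} = \frac{G + \left(A + G\right)}{A - 4} = \frac{A + 2 G}{-4 + A}$)
$v = - \frac{1}{2121212}$ ($v = \frac{\left(-1\right) \frac{1}{49213 + 481090}}{4} = \frac{\left(-1\right) \frac{1}{530303}}{4} = \frac{1}{4} \left(- \frac{1}{530303}\right) = - \frac{1}{2121212} \approx -4.7143 \cdot 10^{-7}$)
$j{\left(-174,-376 \right)} - v = \frac{-376 + 2 \left(-174\right)}{-4 - 376} - - \frac{1}{2121212} = \frac{-376 - 348}{-380} + \frac{1}{2121212} = \left(- \frac{1}{380}\right) \left(-724\right) + \frac{1}{2121212} = \frac{181}{95} + \frac{1}{2121212} = \frac{383939467}{201515140}$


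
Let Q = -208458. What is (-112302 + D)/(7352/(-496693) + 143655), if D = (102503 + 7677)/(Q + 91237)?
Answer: -6538597243516946/8364002676920423 ≈ -0.78175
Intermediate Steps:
D = -110180/117221 (D = (102503 + 7677)/(-208458 + 91237) = 110180/(-117221) = 110180*(-1/117221) = -110180/117221 ≈ -0.93993)
(-112302 + D)/(7352/(-496693) + 143655) = (-112302 - 110180/117221)/(7352/(-496693) + 143655) = -13164262922/(117221*(7352*(-1/496693) + 143655)) = -13164262922/(117221*(-7352/496693 + 143655)) = -13164262922/(117221*71352425563/496693) = -13164262922/117221*496693/71352425563 = -6538597243516946/8364002676920423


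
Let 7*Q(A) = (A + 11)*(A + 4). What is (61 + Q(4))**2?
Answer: 299209/49 ≈ 6106.3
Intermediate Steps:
Q(A) = (4 + A)*(11 + A)/7 (Q(A) = ((A + 11)*(A + 4))/7 = ((11 + A)*(4 + A))/7 = ((4 + A)*(11 + A))/7 = (4 + A)*(11 + A)/7)
(61 + Q(4))**2 = (61 + (44/7 + (1/7)*4**2 + (15/7)*4))**2 = (61 + (44/7 + (1/7)*16 + 60/7))**2 = (61 + (44/7 + 16/7 + 60/7))**2 = (61 + 120/7)**2 = (547/7)**2 = 299209/49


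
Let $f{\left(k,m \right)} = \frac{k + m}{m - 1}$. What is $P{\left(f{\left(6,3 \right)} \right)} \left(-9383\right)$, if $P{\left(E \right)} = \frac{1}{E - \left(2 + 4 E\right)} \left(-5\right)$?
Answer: $- \frac{93830}{31} \approx -3026.8$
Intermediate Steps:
$f{\left(k,m \right)} = \frac{k + m}{-1 + m}$
$P{\left(E \right)} = - \frac{5}{-2 - 3 E}$ ($P{\left(E \right)} = \frac{1}{E - \left(2 + 4 E\right)} \left(-5\right) = \frac{1}{-2 - 3 E} \left(-5\right) = - \frac{5}{-2 - 3 E}$)
$P{\left(f{\left(6,3 \right)} \right)} \left(-9383\right) = \frac{5}{2 + 3 \frac{6 + 3}{-1 + 3}} \left(-9383\right) = \frac{5}{2 + 3 \cdot \frac{1}{2} \cdot 9} \left(-9383\right) = \frac{5}{2 + 3 \cdot \frac{9}{2}} \left(-9383\right) = \frac{5}{2 + \frac{27}{2}} \left(-9383\right) = \frac{5}{\frac{31}{2}} \left(-9383\right) = 5 \cdot \frac{2}{31} \left(-9383\right) = \frac{10}{31} \left(-9383\right) = - \frac{93830}{31}$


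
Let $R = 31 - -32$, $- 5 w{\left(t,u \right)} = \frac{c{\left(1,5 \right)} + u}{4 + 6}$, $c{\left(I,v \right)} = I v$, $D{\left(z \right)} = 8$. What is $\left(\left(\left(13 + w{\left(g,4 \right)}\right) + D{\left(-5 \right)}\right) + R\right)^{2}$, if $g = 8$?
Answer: $\frac{17564481}{2500} \approx 7025.8$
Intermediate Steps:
$w{\left(t,u \right)} = - \frac{1}{10} - \frac{u}{50}$ ($w{\left(t,u \right)} = - \frac{\left(1 \cdot 5 + u\right) \frac{1}{4 + 6}}{5} = - \frac{\left(5 + u\right) \frac{1}{10}}{5} = - \frac{\frac{1}{2} + \frac{u}{10}}{5} = - \frac{1}{10} - \frac{u}{50}$)
$R = 63$ ($R = 31 + 32 = 63$)
$\left(\left(\left(13 + w{\left(g,4 \right)}\right) + D{\left(-5 \right)}\right) + R\right)^{2} = \left(\left(\left(13 - \frac{9}{50}\right) + 8\right) + 63\right)^{2} = \left(\left(\frac{641}{50} + 8\right) + 63\right)^{2} = \left(\frac{1041}{50} + 63\right)^{2} = \left(\frac{4191}{50}\right)^{2} = \frac{17564481}{2500}$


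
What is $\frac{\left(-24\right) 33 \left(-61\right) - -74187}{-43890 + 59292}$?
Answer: $\frac{40833}{5134} \approx 7.9534$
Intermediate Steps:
$\frac{\left(-24\right) 33 \left(-61\right) - -74187}{-43890 + 59292} = \frac{\left(-792\right) \left(-61\right) + \left(-117 + 74304\right)}{15402} = \left(48312 + 74187\right) \frac{1}{15402} = 122499 \cdot \frac{1}{15402} = \frac{40833}{5134}$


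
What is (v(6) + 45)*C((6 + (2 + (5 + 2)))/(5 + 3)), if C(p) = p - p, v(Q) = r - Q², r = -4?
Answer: 0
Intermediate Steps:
v(Q) = -4 - Q²
C(p) = 0
(v(6) + 45)*C((6 + (2 + (5 + 2)))/(5 + 3)) = ((-4 - 1*6²) + 45)*0 = ((-4 - 1*36) + 45)*0 = ((-4 - 36) + 45)*0 = (-40 + 45)*0 = 5*0 = 0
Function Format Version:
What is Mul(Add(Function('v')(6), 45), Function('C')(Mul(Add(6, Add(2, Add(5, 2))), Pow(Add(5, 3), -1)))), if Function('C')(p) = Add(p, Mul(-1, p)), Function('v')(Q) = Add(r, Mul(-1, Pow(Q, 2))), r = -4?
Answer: 0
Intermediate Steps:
Function('v')(Q) = Add(-4, Mul(-1, Pow(Q, 2)))
Function('C')(p) = 0
Mul(Add(Function('v')(6), 45), Function('C')(Mul(Add(6, Add(2, Add(5, 2))), Pow(Add(5, 3), -1)))) = Mul(Add(Add(-4, Mul(-1, Pow(6, 2))), 45), 0) = Mul(Add(Add(-4, Mul(-1, 36)), 45), 0) = Mul(Add(Add(-4, -36), 45), 0) = Mul(Add(-40, 45), 0) = Mul(5, 0) = 0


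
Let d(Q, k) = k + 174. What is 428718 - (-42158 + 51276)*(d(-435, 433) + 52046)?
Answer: -479661336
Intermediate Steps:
d(Q, k) = 174 + k
428718 - (-42158 + 51276)*(d(-435, 433) + 52046) = 428718 - (-42158 + 51276)*((174 + 433) + 52046) = 428718 - 9118*(607 + 52046) = 428718 - 9118*52653 = 428718 - 1*480090054 = 428718 - 480090054 = -479661336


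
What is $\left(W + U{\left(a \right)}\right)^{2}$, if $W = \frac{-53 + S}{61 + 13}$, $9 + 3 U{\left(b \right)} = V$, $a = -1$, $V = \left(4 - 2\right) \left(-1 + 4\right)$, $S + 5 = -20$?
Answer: $\frac{5776}{1369} \approx 4.2191$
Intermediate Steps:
$S = -25$ ($S = -5 - 20 = -25$)
$V = 6$ ($V = 2 \cdot 3 = 6$)
$U{\left(b \right)} = -1$ ($U{\left(b \right)} = -3 + \frac{1}{3} \cdot 6 = -3 + 2 = -1$)
$W = - \frac{39}{37}$ ($W = \frac{-53 - 25}{61 + 13} = - \frac{78}{74} = \left(-78\right) \frac{1}{74} = - \frac{39}{37} \approx -1.0541$)
$\left(W + U{\left(a \right)}\right)^{2} = \left(- \frac{39}{37} - 1\right)^{2} = \left(- \frac{76}{37}\right)^{2} = \frac{5776}{1369}$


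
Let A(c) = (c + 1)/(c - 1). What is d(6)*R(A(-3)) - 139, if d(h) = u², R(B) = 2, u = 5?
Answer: -89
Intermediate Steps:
A(c) = (1 + c)/(-1 + c)
d(h) = 25 (d(h) = 5² = 25)
d(6)*R(A(-3)) - 139 = 25*2 - 139 = 50 - 139 = -89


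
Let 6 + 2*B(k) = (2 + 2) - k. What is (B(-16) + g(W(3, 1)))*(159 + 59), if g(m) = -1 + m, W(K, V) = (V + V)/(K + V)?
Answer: 1417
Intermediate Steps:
B(k) = -1 - k/2 (B(k) = -3 + ((2 + 2) - k)/2 = -3 + (4 - k)/2 = -3 + (2 - k/2) = -1 - k/2)
W(K, V) = 2*V/(K + V) (W(K, V) = (2*V)/(K + V) = 2*V/(K + V))
(B(-16) + g(W(3, 1)))*(159 + 59) = ((-1 - ½*(-16)) + (-1 + 2*1/(3 + 1)))*(159 + 59) = ((-1 + 8) + (-1 + 2*1/4))*218 = (7 + (-1 + 2*1*(¼)))*218 = (7 + (-1 + ½))*218 = (7 - ½)*218 = (13/2)*218 = 1417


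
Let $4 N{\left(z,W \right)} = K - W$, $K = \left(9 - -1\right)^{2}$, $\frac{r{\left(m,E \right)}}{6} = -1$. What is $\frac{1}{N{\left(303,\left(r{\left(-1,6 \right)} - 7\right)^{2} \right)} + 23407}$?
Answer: $\frac{4}{93559} \approx 4.2754 \cdot 10^{-5}$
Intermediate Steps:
$r{\left(m,E \right)} = -6$ ($r{\left(m,E \right)} = 6 \left(-1\right) = -6$)
$K = 100$ ($K = \left(9 + \left(-3 + 4\right)\right)^{2} = \left(9 + 1\right)^{2} = 10^{2} = 100$)
$N{\left(z,W \right)} = 25 - \frac{W}{4}$ ($N{\left(z,W \right)} = \frac{100 - W}{4} = 25 - \frac{W}{4}$)
$\frac{1}{N{\left(303,\left(r{\left(-1,6 \right)} - 7\right)^{2} \right)} + 23407} = \frac{1}{\left(25 - \frac{\left(-6 - 7\right)^{2}}{4}\right) + 23407} = \frac{1}{\left(25 - \frac{\left(-13\right)^{2}}{4}\right) + 23407} = \frac{1}{\left(25 - \frac{169}{4}\right) + 23407} = \frac{1}{- \frac{69}{4} + 23407} = \frac{1}{\frac{93559}{4}} = \frac{4}{93559}$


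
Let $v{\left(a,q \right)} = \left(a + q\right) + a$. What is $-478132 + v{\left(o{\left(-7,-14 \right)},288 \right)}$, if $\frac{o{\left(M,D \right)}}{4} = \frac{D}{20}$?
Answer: $- \frac{2389248}{5} \approx -4.7785 \cdot 10^{5}$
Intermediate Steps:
$o{\left(M,D \right)} = \frac{D}{5}$ ($o{\left(M,D \right)} = 4 \frac{D}{20} = \frac{D}{5}$)
$v{\left(a,q \right)} = q + 2 a$
$-478132 + v{\left(o{\left(-7,-14 \right)},288 \right)} = -478132 + \left(288 + 2 \cdot \frac{1}{5} \left(-14\right)\right) = -478132 + \left(288 + 2 \left(- \frac{14}{5}\right)\right) = -478132 + \left(288 - \frac{28}{5}\right) = -478132 + \frac{1412}{5} = - \frac{2389248}{5}$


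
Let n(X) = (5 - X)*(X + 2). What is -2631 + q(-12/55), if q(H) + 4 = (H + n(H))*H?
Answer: -438727717/166375 ≈ -2637.0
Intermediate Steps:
n(X) = (2 + X)*(5 - X) (n(X) = (5 - X)*(2 + X) = (2 + X)*(5 - X))
q(H) = -4 + H*(10 - H**2 + 4*H) (q(H) = -4 + (H + (10 - H**2 + 3*H))*H = -4 + (10 - H**2 + 4*H)*H = -4 + H*(10 - H**2 + 4*H))
-2631 + q(-12/55) = -2631 + (-4 - (-12/55)**3 + 4*(-12/55)**2 + 10*(-12/55)) = -2631 + (-4 - 1*(-1728/166375) + 4*(144/3025) - 24/11) = -2631 + (-4 + 1728/166375 + 576/3025 - 24/11) = -2631 - 995092/166375 = -438727717/166375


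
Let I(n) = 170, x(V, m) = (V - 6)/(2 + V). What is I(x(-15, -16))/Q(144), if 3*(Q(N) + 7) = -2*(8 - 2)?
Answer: -170/11 ≈ -15.455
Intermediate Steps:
x(V, m) = (-6 + V)/(2 + V)
Q(N) = -11 (Q(N) = -7 + (-2*(8 - 2))/3 = -7 + (-2*6)/3 = -7 + (⅓)*(-12) = -7 - 4 = -11)
I(x(-15, -16))/Q(144) = 170/(-11) = 170*(-1/11) = -170/11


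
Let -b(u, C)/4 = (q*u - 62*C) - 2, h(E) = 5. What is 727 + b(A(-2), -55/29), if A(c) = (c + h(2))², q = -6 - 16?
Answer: 30643/29 ≈ 1056.7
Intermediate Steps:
q = -22
A(c) = (5 + c)² (A(c) = (c + 5)² = (5 + c)²)
b(u, C) = 8 + 88*u + 248*C (b(u, C) = -4*((-22*u - 62*C) - 2) = -4*((-62*C - 22*u) - 2) = -4*(-2 - 62*C - 22*u) = 8 + 88*u + 248*C)
727 + b(A(-2), -55/29) = 727 + (8 + 88*(5 - 2)² + 248*(-55/29)) = 727 + (8 + 88*3² + 248*(-55*1/29)) = 727 + (8 + 88*9 + 248*(-55/29)) = 727 + (8 + 792 - 13640/29) = 727 + 9560/29 = 30643/29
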